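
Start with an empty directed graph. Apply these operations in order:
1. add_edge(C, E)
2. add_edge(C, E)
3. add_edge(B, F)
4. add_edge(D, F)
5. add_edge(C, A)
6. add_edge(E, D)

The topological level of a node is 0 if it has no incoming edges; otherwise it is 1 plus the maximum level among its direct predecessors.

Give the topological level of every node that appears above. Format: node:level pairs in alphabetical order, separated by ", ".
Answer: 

Op 1: add_edge(C, E). Edges now: 1
Op 2: add_edge(C, E) (duplicate, no change). Edges now: 1
Op 3: add_edge(B, F). Edges now: 2
Op 4: add_edge(D, F). Edges now: 3
Op 5: add_edge(C, A). Edges now: 4
Op 6: add_edge(E, D). Edges now: 5
Compute levels (Kahn BFS):
  sources (in-degree 0): B, C
  process B: level=0
    B->F: in-degree(F)=1, level(F)>=1
  process C: level=0
    C->A: in-degree(A)=0, level(A)=1, enqueue
    C->E: in-degree(E)=0, level(E)=1, enqueue
  process A: level=1
  process E: level=1
    E->D: in-degree(D)=0, level(D)=2, enqueue
  process D: level=2
    D->F: in-degree(F)=0, level(F)=3, enqueue
  process F: level=3
All levels: A:1, B:0, C:0, D:2, E:1, F:3

Answer: A:1, B:0, C:0, D:2, E:1, F:3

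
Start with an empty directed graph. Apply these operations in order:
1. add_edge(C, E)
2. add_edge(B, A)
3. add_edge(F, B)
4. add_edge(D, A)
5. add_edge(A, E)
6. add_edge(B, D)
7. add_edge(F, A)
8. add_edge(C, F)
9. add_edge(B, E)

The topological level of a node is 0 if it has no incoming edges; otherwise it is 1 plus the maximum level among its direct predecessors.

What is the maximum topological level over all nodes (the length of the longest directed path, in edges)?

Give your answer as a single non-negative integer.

Answer: 5

Derivation:
Op 1: add_edge(C, E). Edges now: 1
Op 2: add_edge(B, A). Edges now: 2
Op 3: add_edge(F, B). Edges now: 3
Op 4: add_edge(D, A). Edges now: 4
Op 5: add_edge(A, E). Edges now: 5
Op 6: add_edge(B, D). Edges now: 6
Op 7: add_edge(F, A). Edges now: 7
Op 8: add_edge(C, F). Edges now: 8
Op 9: add_edge(B, E). Edges now: 9
Compute levels (Kahn BFS):
  sources (in-degree 0): C
  process C: level=0
    C->E: in-degree(E)=2, level(E)>=1
    C->F: in-degree(F)=0, level(F)=1, enqueue
  process F: level=1
    F->A: in-degree(A)=2, level(A)>=2
    F->B: in-degree(B)=0, level(B)=2, enqueue
  process B: level=2
    B->A: in-degree(A)=1, level(A)>=3
    B->D: in-degree(D)=0, level(D)=3, enqueue
    B->E: in-degree(E)=1, level(E)>=3
  process D: level=3
    D->A: in-degree(A)=0, level(A)=4, enqueue
  process A: level=4
    A->E: in-degree(E)=0, level(E)=5, enqueue
  process E: level=5
All levels: A:4, B:2, C:0, D:3, E:5, F:1
max level = 5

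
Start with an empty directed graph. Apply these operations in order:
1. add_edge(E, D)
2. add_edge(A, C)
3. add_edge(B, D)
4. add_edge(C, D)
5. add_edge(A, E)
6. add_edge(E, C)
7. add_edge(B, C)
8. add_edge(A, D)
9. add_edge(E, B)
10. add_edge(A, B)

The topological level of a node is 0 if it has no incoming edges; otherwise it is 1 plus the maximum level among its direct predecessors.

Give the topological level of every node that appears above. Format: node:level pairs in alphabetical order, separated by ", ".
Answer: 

Answer: A:0, B:2, C:3, D:4, E:1

Derivation:
Op 1: add_edge(E, D). Edges now: 1
Op 2: add_edge(A, C). Edges now: 2
Op 3: add_edge(B, D). Edges now: 3
Op 4: add_edge(C, D). Edges now: 4
Op 5: add_edge(A, E). Edges now: 5
Op 6: add_edge(E, C). Edges now: 6
Op 7: add_edge(B, C). Edges now: 7
Op 8: add_edge(A, D). Edges now: 8
Op 9: add_edge(E, B). Edges now: 9
Op 10: add_edge(A, B). Edges now: 10
Compute levels (Kahn BFS):
  sources (in-degree 0): A
  process A: level=0
    A->B: in-degree(B)=1, level(B)>=1
    A->C: in-degree(C)=2, level(C)>=1
    A->D: in-degree(D)=3, level(D)>=1
    A->E: in-degree(E)=0, level(E)=1, enqueue
  process E: level=1
    E->B: in-degree(B)=0, level(B)=2, enqueue
    E->C: in-degree(C)=1, level(C)>=2
    E->D: in-degree(D)=2, level(D)>=2
  process B: level=2
    B->C: in-degree(C)=0, level(C)=3, enqueue
    B->D: in-degree(D)=1, level(D)>=3
  process C: level=3
    C->D: in-degree(D)=0, level(D)=4, enqueue
  process D: level=4
All levels: A:0, B:2, C:3, D:4, E:1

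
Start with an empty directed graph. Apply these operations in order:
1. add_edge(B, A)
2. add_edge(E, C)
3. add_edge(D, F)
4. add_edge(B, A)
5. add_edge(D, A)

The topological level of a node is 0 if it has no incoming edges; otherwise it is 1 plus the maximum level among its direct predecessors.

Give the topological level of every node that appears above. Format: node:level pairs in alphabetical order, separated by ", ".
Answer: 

Answer: A:1, B:0, C:1, D:0, E:0, F:1

Derivation:
Op 1: add_edge(B, A). Edges now: 1
Op 2: add_edge(E, C). Edges now: 2
Op 3: add_edge(D, F). Edges now: 3
Op 4: add_edge(B, A) (duplicate, no change). Edges now: 3
Op 5: add_edge(D, A). Edges now: 4
Compute levels (Kahn BFS):
  sources (in-degree 0): B, D, E
  process B: level=0
    B->A: in-degree(A)=1, level(A)>=1
  process D: level=0
    D->A: in-degree(A)=0, level(A)=1, enqueue
    D->F: in-degree(F)=0, level(F)=1, enqueue
  process E: level=0
    E->C: in-degree(C)=0, level(C)=1, enqueue
  process A: level=1
  process F: level=1
  process C: level=1
All levels: A:1, B:0, C:1, D:0, E:0, F:1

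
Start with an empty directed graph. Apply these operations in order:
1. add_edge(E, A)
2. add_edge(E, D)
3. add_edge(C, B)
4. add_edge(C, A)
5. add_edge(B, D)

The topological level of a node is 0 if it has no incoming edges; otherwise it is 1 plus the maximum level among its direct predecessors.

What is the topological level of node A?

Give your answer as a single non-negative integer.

Answer: 1

Derivation:
Op 1: add_edge(E, A). Edges now: 1
Op 2: add_edge(E, D). Edges now: 2
Op 3: add_edge(C, B). Edges now: 3
Op 4: add_edge(C, A). Edges now: 4
Op 5: add_edge(B, D). Edges now: 5
Compute levels (Kahn BFS):
  sources (in-degree 0): C, E
  process C: level=0
    C->A: in-degree(A)=1, level(A)>=1
    C->B: in-degree(B)=0, level(B)=1, enqueue
  process E: level=0
    E->A: in-degree(A)=0, level(A)=1, enqueue
    E->D: in-degree(D)=1, level(D)>=1
  process B: level=1
    B->D: in-degree(D)=0, level(D)=2, enqueue
  process A: level=1
  process D: level=2
All levels: A:1, B:1, C:0, D:2, E:0
level(A) = 1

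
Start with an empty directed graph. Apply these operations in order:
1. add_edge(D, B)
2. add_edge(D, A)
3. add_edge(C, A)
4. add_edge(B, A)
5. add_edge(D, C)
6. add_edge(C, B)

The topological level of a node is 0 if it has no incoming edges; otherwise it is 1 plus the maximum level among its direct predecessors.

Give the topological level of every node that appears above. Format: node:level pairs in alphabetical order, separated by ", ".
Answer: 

Answer: A:3, B:2, C:1, D:0

Derivation:
Op 1: add_edge(D, B). Edges now: 1
Op 2: add_edge(D, A). Edges now: 2
Op 3: add_edge(C, A). Edges now: 3
Op 4: add_edge(B, A). Edges now: 4
Op 5: add_edge(D, C). Edges now: 5
Op 6: add_edge(C, B). Edges now: 6
Compute levels (Kahn BFS):
  sources (in-degree 0): D
  process D: level=0
    D->A: in-degree(A)=2, level(A)>=1
    D->B: in-degree(B)=1, level(B)>=1
    D->C: in-degree(C)=0, level(C)=1, enqueue
  process C: level=1
    C->A: in-degree(A)=1, level(A)>=2
    C->B: in-degree(B)=0, level(B)=2, enqueue
  process B: level=2
    B->A: in-degree(A)=0, level(A)=3, enqueue
  process A: level=3
All levels: A:3, B:2, C:1, D:0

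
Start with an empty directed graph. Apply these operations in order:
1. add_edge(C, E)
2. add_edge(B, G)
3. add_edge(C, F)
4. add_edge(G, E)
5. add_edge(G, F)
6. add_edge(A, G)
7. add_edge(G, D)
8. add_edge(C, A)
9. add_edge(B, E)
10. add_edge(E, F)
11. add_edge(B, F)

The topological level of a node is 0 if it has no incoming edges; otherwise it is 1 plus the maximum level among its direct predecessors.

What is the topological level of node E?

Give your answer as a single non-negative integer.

Op 1: add_edge(C, E). Edges now: 1
Op 2: add_edge(B, G). Edges now: 2
Op 3: add_edge(C, F). Edges now: 3
Op 4: add_edge(G, E). Edges now: 4
Op 5: add_edge(G, F). Edges now: 5
Op 6: add_edge(A, G). Edges now: 6
Op 7: add_edge(G, D). Edges now: 7
Op 8: add_edge(C, A). Edges now: 8
Op 9: add_edge(B, E). Edges now: 9
Op 10: add_edge(E, F). Edges now: 10
Op 11: add_edge(B, F). Edges now: 11
Compute levels (Kahn BFS):
  sources (in-degree 0): B, C
  process B: level=0
    B->E: in-degree(E)=2, level(E)>=1
    B->F: in-degree(F)=3, level(F)>=1
    B->G: in-degree(G)=1, level(G)>=1
  process C: level=0
    C->A: in-degree(A)=0, level(A)=1, enqueue
    C->E: in-degree(E)=1, level(E)>=1
    C->F: in-degree(F)=2, level(F)>=1
  process A: level=1
    A->G: in-degree(G)=0, level(G)=2, enqueue
  process G: level=2
    G->D: in-degree(D)=0, level(D)=3, enqueue
    G->E: in-degree(E)=0, level(E)=3, enqueue
    G->F: in-degree(F)=1, level(F)>=3
  process D: level=3
  process E: level=3
    E->F: in-degree(F)=0, level(F)=4, enqueue
  process F: level=4
All levels: A:1, B:0, C:0, D:3, E:3, F:4, G:2
level(E) = 3

Answer: 3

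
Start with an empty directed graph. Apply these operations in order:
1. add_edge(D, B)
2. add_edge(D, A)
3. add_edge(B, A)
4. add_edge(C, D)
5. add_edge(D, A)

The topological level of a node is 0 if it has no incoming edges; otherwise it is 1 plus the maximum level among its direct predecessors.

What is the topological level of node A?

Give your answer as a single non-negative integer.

Op 1: add_edge(D, B). Edges now: 1
Op 2: add_edge(D, A). Edges now: 2
Op 3: add_edge(B, A). Edges now: 3
Op 4: add_edge(C, D). Edges now: 4
Op 5: add_edge(D, A) (duplicate, no change). Edges now: 4
Compute levels (Kahn BFS):
  sources (in-degree 0): C
  process C: level=0
    C->D: in-degree(D)=0, level(D)=1, enqueue
  process D: level=1
    D->A: in-degree(A)=1, level(A)>=2
    D->B: in-degree(B)=0, level(B)=2, enqueue
  process B: level=2
    B->A: in-degree(A)=0, level(A)=3, enqueue
  process A: level=3
All levels: A:3, B:2, C:0, D:1
level(A) = 3

Answer: 3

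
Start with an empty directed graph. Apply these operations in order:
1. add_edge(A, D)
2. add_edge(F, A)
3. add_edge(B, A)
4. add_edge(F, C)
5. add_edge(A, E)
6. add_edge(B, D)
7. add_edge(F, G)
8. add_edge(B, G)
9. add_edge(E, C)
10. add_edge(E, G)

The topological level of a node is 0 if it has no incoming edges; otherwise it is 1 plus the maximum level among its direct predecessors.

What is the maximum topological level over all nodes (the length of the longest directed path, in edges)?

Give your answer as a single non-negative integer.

Answer: 3

Derivation:
Op 1: add_edge(A, D). Edges now: 1
Op 2: add_edge(F, A). Edges now: 2
Op 3: add_edge(B, A). Edges now: 3
Op 4: add_edge(F, C). Edges now: 4
Op 5: add_edge(A, E). Edges now: 5
Op 6: add_edge(B, D). Edges now: 6
Op 7: add_edge(F, G). Edges now: 7
Op 8: add_edge(B, G). Edges now: 8
Op 9: add_edge(E, C). Edges now: 9
Op 10: add_edge(E, G). Edges now: 10
Compute levels (Kahn BFS):
  sources (in-degree 0): B, F
  process B: level=0
    B->A: in-degree(A)=1, level(A)>=1
    B->D: in-degree(D)=1, level(D)>=1
    B->G: in-degree(G)=2, level(G)>=1
  process F: level=0
    F->A: in-degree(A)=0, level(A)=1, enqueue
    F->C: in-degree(C)=1, level(C)>=1
    F->G: in-degree(G)=1, level(G)>=1
  process A: level=1
    A->D: in-degree(D)=0, level(D)=2, enqueue
    A->E: in-degree(E)=0, level(E)=2, enqueue
  process D: level=2
  process E: level=2
    E->C: in-degree(C)=0, level(C)=3, enqueue
    E->G: in-degree(G)=0, level(G)=3, enqueue
  process C: level=3
  process G: level=3
All levels: A:1, B:0, C:3, D:2, E:2, F:0, G:3
max level = 3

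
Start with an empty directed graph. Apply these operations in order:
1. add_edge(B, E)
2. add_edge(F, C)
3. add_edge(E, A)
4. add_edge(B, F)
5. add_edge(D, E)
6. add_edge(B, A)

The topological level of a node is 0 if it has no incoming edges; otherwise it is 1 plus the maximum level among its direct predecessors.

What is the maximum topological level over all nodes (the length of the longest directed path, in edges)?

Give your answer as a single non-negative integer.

Answer: 2

Derivation:
Op 1: add_edge(B, E). Edges now: 1
Op 2: add_edge(F, C). Edges now: 2
Op 3: add_edge(E, A). Edges now: 3
Op 4: add_edge(B, F). Edges now: 4
Op 5: add_edge(D, E). Edges now: 5
Op 6: add_edge(B, A). Edges now: 6
Compute levels (Kahn BFS):
  sources (in-degree 0): B, D
  process B: level=0
    B->A: in-degree(A)=1, level(A)>=1
    B->E: in-degree(E)=1, level(E)>=1
    B->F: in-degree(F)=0, level(F)=1, enqueue
  process D: level=0
    D->E: in-degree(E)=0, level(E)=1, enqueue
  process F: level=1
    F->C: in-degree(C)=0, level(C)=2, enqueue
  process E: level=1
    E->A: in-degree(A)=0, level(A)=2, enqueue
  process C: level=2
  process A: level=2
All levels: A:2, B:0, C:2, D:0, E:1, F:1
max level = 2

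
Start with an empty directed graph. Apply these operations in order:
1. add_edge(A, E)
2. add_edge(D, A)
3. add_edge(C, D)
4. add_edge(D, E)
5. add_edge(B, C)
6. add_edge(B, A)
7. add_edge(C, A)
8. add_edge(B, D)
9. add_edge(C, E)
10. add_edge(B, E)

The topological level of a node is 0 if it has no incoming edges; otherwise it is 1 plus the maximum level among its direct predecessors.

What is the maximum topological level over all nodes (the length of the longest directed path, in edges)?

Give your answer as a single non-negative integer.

Op 1: add_edge(A, E). Edges now: 1
Op 2: add_edge(D, A). Edges now: 2
Op 3: add_edge(C, D). Edges now: 3
Op 4: add_edge(D, E). Edges now: 4
Op 5: add_edge(B, C). Edges now: 5
Op 6: add_edge(B, A). Edges now: 6
Op 7: add_edge(C, A). Edges now: 7
Op 8: add_edge(B, D). Edges now: 8
Op 9: add_edge(C, E). Edges now: 9
Op 10: add_edge(B, E). Edges now: 10
Compute levels (Kahn BFS):
  sources (in-degree 0): B
  process B: level=0
    B->A: in-degree(A)=2, level(A)>=1
    B->C: in-degree(C)=0, level(C)=1, enqueue
    B->D: in-degree(D)=1, level(D)>=1
    B->E: in-degree(E)=3, level(E)>=1
  process C: level=1
    C->A: in-degree(A)=1, level(A)>=2
    C->D: in-degree(D)=0, level(D)=2, enqueue
    C->E: in-degree(E)=2, level(E)>=2
  process D: level=2
    D->A: in-degree(A)=0, level(A)=3, enqueue
    D->E: in-degree(E)=1, level(E)>=3
  process A: level=3
    A->E: in-degree(E)=0, level(E)=4, enqueue
  process E: level=4
All levels: A:3, B:0, C:1, D:2, E:4
max level = 4

Answer: 4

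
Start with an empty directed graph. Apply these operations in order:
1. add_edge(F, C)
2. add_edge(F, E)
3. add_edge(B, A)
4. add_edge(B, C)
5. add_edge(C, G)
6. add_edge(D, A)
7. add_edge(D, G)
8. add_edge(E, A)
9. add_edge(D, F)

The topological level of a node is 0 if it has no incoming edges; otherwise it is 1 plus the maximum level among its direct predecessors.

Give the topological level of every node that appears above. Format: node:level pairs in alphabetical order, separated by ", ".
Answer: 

Answer: A:3, B:0, C:2, D:0, E:2, F:1, G:3

Derivation:
Op 1: add_edge(F, C). Edges now: 1
Op 2: add_edge(F, E). Edges now: 2
Op 3: add_edge(B, A). Edges now: 3
Op 4: add_edge(B, C). Edges now: 4
Op 5: add_edge(C, G). Edges now: 5
Op 6: add_edge(D, A). Edges now: 6
Op 7: add_edge(D, G). Edges now: 7
Op 8: add_edge(E, A). Edges now: 8
Op 9: add_edge(D, F). Edges now: 9
Compute levels (Kahn BFS):
  sources (in-degree 0): B, D
  process B: level=0
    B->A: in-degree(A)=2, level(A)>=1
    B->C: in-degree(C)=1, level(C)>=1
  process D: level=0
    D->A: in-degree(A)=1, level(A)>=1
    D->F: in-degree(F)=0, level(F)=1, enqueue
    D->G: in-degree(G)=1, level(G)>=1
  process F: level=1
    F->C: in-degree(C)=0, level(C)=2, enqueue
    F->E: in-degree(E)=0, level(E)=2, enqueue
  process C: level=2
    C->G: in-degree(G)=0, level(G)=3, enqueue
  process E: level=2
    E->A: in-degree(A)=0, level(A)=3, enqueue
  process G: level=3
  process A: level=3
All levels: A:3, B:0, C:2, D:0, E:2, F:1, G:3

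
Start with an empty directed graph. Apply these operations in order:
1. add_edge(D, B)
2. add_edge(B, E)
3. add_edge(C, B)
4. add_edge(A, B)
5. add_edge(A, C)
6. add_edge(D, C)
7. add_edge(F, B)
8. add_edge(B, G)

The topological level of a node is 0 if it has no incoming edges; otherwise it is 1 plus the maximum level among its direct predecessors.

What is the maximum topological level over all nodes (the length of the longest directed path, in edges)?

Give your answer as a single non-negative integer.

Op 1: add_edge(D, B). Edges now: 1
Op 2: add_edge(B, E). Edges now: 2
Op 3: add_edge(C, B). Edges now: 3
Op 4: add_edge(A, B). Edges now: 4
Op 5: add_edge(A, C). Edges now: 5
Op 6: add_edge(D, C). Edges now: 6
Op 7: add_edge(F, B). Edges now: 7
Op 8: add_edge(B, G). Edges now: 8
Compute levels (Kahn BFS):
  sources (in-degree 0): A, D, F
  process A: level=0
    A->B: in-degree(B)=3, level(B)>=1
    A->C: in-degree(C)=1, level(C)>=1
  process D: level=0
    D->B: in-degree(B)=2, level(B)>=1
    D->C: in-degree(C)=0, level(C)=1, enqueue
  process F: level=0
    F->B: in-degree(B)=1, level(B)>=1
  process C: level=1
    C->B: in-degree(B)=0, level(B)=2, enqueue
  process B: level=2
    B->E: in-degree(E)=0, level(E)=3, enqueue
    B->G: in-degree(G)=0, level(G)=3, enqueue
  process E: level=3
  process G: level=3
All levels: A:0, B:2, C:1, D:0, E:3, F:0, G:3
max level = 3

Answer: 3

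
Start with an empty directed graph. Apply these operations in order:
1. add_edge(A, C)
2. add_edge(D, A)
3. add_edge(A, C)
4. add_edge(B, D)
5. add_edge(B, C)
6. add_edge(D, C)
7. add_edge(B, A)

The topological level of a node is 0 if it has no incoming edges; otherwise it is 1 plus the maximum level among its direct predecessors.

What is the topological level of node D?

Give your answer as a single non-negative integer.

Answer: 1

Derivation:
Op 1: add_edge(A, C). Edges now: 1
Op 2: add_edge(D, A). Edges now: 2
Op 3: add_edge(A, C) (duplicate, no change). Edges now: 2
Op 4: add_edge(B, D). Edges now: 3
Op 5: add_edge(B, C). Edges now: 4
Op 6: add_edge(D, C). Edges now: 5
Op 7: add_edge(B, A). Edges now: 6
Compute levels (Kahn BFS):
  sources (in-degree 0): B
  process B: level=0
    B->A: in-degree(A)=1, level(A)>=1
    B->C: in-degree(C)=2, level(C)>=1
    B->D: in-degree(D)=0, level(D)=1, enqueue
  process D: level=1
    D->A: in-degree(A)=0, level(A)=2, enqueue
    D->C: in-degree(C)=1, level(C)>=2
  process A: level=2
    A->C: in-degree(C)=0, level(C)=3, enqueue
  process C: level=3
All levels: A:2, B:0, C:3, D:1
level(D) = 1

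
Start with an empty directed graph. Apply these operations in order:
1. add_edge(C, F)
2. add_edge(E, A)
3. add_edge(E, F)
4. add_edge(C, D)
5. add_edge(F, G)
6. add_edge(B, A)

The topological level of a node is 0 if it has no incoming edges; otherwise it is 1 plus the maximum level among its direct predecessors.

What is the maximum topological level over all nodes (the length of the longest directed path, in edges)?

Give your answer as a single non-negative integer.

Answer: 2

Derivation:
Op 1: add_edge(C, F). Edges now: 1
Op 2: add_edge(E, A). Edges now: 2
Op 3: add_edge(E, F). Edges now: 3
Op 4: add_edge(C, D). Edges now: 4
Op 5: add_edge(F, G). Edges now: 5
Op 6: add_edge(B, A). Edges now: 6
Compute levels (Kahn BFS):
  sources (in-degree 0): B, C, E
  process B: level=0
    B->A: in-degree(A)=1, level(A)>=1
  process C: level=0
    C->D: in-degree(D)=0, level(D)=1, enqueue
    C->F: in-degree(F)=1, level(F)>=1
  process E: level=0
    E->A: in-degree(A)=0, level(A)=1, enqueue
    E->F: in-degree(F)=0, level(F)=1, enqueue
  process D: level=1
  process A: level=1
  process F: level=1
    F->G: in-degree(G)=0, level(G)=2, enqueue
  process G: level=2
All levels: A:1, B:0, C:0, D:1, E:0, F:1, G:2
max level = 2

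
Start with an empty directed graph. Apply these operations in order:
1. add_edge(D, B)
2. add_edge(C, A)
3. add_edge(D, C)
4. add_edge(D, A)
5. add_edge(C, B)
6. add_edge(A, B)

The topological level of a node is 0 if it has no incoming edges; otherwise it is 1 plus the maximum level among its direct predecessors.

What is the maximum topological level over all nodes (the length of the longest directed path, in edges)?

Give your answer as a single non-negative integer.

Answer: 3

Derivation:
Op 1: add_edge(D, B). Edges now: 1
Op 2: add_edge(C, A). Edges now: 2
Op 3: add_edge(D, C). Edges now: 3
Op 4: add_edge(D, A). Edges now: 4
Op 5: add_edge(C, B). Edges now: 5
Op 6: add_edge(A, B). Edges now: 6
Compute levels (Kahn BFS):
  sources (in-degree 0): D
  process D: level=0
    D->A: in-degree(A)=1, level(A)>=1
    D->B: in-degree(B)=2, level(B)>=1
    D->C: in-degree(C)=0, level(C)=1, enqueue
  process C: level=1
    C->A: in-degree(A)=0, level(A)=2, enqueue
    C->B: in-degree(B)=1, level(B)>=2
  process A: level=2
    A->B: in-degree(B)=0, level(B)=3, enqueue
  process B: level=3
All levels: A:2, B:3, C:1, D:0
max level = 3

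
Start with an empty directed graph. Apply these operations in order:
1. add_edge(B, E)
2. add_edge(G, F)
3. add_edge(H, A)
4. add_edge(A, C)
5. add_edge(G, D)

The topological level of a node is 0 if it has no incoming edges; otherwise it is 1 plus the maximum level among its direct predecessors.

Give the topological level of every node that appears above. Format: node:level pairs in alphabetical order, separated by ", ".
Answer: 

Answer: A:1, B:0, C:2, D:1, E:1, F:1, G:0, H:0

Derivation:
Op 1: add_edge(B, E). Edges now: 1
Op 2: add_edge(G, F). Edges now: 2
Op 3: add_edge(H, A). Edges now: 3
Op 4: add_edge(A, C). Edges now: 4
Op 5: add_edge(G, D). Edges now: 5
Compute levels (Kahn BFS):
  sources (in-degree 0): B, G, H
  process B: level=0
    B->E: in-degree(E)=0, level(E)=1, enqueue
  process G: level=0
    G->D: in-degree(D)=0, level(D)=1, enqueue
    G->F: in-degree(F)=0, level(F)=1, enqueue
  process H: level=0
    H->A: in-degree(A)=0, level(A)=1, enqueue
  process E: level=1
  process D: level=1
  process F: level=1
  process A: level=1
    A->C: in-degree(C)=0, level(C)=2, enqueue
  process C: level=2
All levels: A:1, B:0, C:2, D:1, E:1, F:1, G:0, H:0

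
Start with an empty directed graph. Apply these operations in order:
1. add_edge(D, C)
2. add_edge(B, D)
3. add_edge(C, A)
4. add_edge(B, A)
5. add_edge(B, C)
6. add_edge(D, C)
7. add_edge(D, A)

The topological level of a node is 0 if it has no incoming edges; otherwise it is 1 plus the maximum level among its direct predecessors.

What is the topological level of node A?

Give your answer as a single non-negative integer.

Op 1: add_edge(D, C). Edges now: 1
Op 2: add_edge(B, D). Edges now: 2
Op 3: add_edge(C, A). Edges now: 3
Op 4: add_edge(B, A). Edges now: 4
Op 5: add_edge(B, C). Edges now: 5
Op 6: add_edge(D, C) (duplicate, no change). Edges now: 5
Op 7: add_edge(D, A). Edges now: 6
Compute levels (Kahn BFS):
  sources (in-degree 0): B
  process B: level=0
    B->A: in-degree(A)=2, level(A)>=1
    B->C: in-degree(C)=1, level(C)>=1
    B->D: in-degree(D)=0, level(D)=1, enqueue
  process D: level=1
    D->A: in-degree(A)=1, level(A)>=2
    D->C: in-degree(C)=0, level(C)=2, enqueue
  process C: level=2
    C->A: in-degree(A)=0, level(A)=3, enqueue
  process A: level=3
All levels: A:3, B:0, C:2, D:1
level(A) = 3

Answer: 3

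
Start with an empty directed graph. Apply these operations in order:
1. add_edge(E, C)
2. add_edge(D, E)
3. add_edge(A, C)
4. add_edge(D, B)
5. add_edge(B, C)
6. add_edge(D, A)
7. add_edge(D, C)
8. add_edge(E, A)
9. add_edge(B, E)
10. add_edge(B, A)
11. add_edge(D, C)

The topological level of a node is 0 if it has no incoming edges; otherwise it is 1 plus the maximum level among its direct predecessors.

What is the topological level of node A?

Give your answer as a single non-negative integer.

Op 1: add_edge(E, C). Edges now: 1
Op 2: add_edge(D, E). Edges now: 2
Op 3: add_edge(A, C). Edges now: 3
Op 4: add_edge(D, B). Edges now: 4
Op 5: add_edge(B, C). Edges now: 5
Op 6: add_edge(D, A). Edges now: 6
Op 7: add_edge(D, C). Edges now: 7
Op 8: add_edge(E, A). Edges now: 8
Op 9: add_edge(B, E). Edges now: 9
Op 10: add_edge(B, A). Edges now: 10
Op 11: add_edge(D, C) (duplicate, no change). Edges now: 10
Compute levels (Kahn BFS):
  sources (in-degree 0): D
  process D: level=0
    D->A: in-degree(A)=2, level(A)>=1
    D->B: in-degree(B)=0, level(B)=1, enqueue
    D->C: in-degree(C)=3, level(C)>=1
    D->E: in-degree(E)=1, level(E)>=1
  process B: level=1
    B->A: in-degree(A)=1, level(A)>=2
    B->C: in-degree(C)=2, level(C)>=2
    B->E: in-degree(E)=0, level(E)=2, enqueue
  process E: level=2
    E->A: in-degree(A)=0, level(A)=3, enqueue
    E->C: in-degree(C)=1, level(C)>=3
  process A: level=3
    A->C: in-degree(C)=0, level(C)=4, enqueue
  process C: level=4
All levels: A:3, B:1, C:4, D:0, E:2
level(A) = 3

Answer: 3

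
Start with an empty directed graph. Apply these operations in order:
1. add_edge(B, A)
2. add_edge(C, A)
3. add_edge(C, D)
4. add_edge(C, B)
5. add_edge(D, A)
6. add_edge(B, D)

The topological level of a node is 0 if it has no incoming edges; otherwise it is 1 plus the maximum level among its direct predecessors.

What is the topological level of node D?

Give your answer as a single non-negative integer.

Op 1: add_edge(B, A). Edges now: 1
Op 2: add_edge(C, A). Edges now: 2
Op 3: add_edge(C, D). Edges now: 3
Op 4: add_edge(C, B). Edges now: 4
Op 5: add_edge(D, A). Edges now: 5
Op 6: add_edge(B, D). Edges now: 6
Compute levels (Kahn BFS):
  sources (in-degree 0): C
  process C: level=0
    C->A: in-degree(A)=2, level(A)>=1
    C->B: in-degree(B)=0, level(B)=1, enqueue
    C->D: in-degree(D)=1, level(D)>=1
  process B: level=1
    B->A: in-degree(A)=1, level(A)>=2
    B->D: in-degree(D)=0, level(D)=2, enqueue
  process D: level=2
    D->A: in-degree(A)=0, level(A)=3, enqueue
  process A: level=3
All levels: A:3, B:1, C:0, D:2
level(D) = 2

Answer: 2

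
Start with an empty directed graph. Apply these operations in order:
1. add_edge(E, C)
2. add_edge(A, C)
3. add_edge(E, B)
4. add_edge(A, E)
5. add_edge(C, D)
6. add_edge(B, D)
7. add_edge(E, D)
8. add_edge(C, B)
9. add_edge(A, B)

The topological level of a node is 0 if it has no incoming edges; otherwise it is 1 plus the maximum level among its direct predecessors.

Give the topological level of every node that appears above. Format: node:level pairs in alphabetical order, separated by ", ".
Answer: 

Op 1: add_edge(E, C). Edges now: 1
Op 2: add_edge(A, C). Edges now: 2
Op 3: add_edge(E, B). Edges now: 3
Op 4: add_edge(A, E). Edges now: 4
Op 5: add_edge(C, D). Edges now: 5
Op 6: add_edge(B, D). Edges now: 6
Op 7: add_edge(E, D). Edges now: 7
Op 8: add_edge(C, B). Edges now: 8
Op 9: add_edge(A, B). Edges now: 9
Compute levels (Kahn BFS):
  sources (in-degree 0): A
  process A: level=0
    A->B: in-degree(B)=2, level(B)>=1
    A->C: in-degree(C)=1, level(C)>=1
    A->E: in-degree(E)=0, level(E)=1, enqueue
  process E: level=1
    E->B: in-degree(B)=1, level(B)>=2
    E->C: in-degree(C)=0, level(C)=2, enqueue
    E->D: in-degree(D)=2, level(D)>=2
  process C: level=2
    C->B: in-degree(B)=0, level(B)=3, enqueue
    C->D: in-degree(D)=1, level(D)>=3
  process B: level=3
    B->D: in-degree(D)=0, level(D)=4, enqueue
  process D: level=4
All levels: A:0, B:3, C:2, D:4, E:1

Answer: A:0, B:3, C:2, D:4, E:1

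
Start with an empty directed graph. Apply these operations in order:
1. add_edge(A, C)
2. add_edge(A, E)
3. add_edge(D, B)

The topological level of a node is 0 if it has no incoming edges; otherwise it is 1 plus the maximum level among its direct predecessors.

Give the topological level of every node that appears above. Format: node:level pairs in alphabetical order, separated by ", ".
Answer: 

Answer: A:0, B:1, C:1, D:0, E:1

Derivation:
Op 1: add_edge(A, C). Edges now: 1
Op 2: add_edge(A, E). Edges now: 2
Op 3: add_edge(D, B). Edges now: 3
Compute levels (Kahn BFS):
  sources (in-degree 0): A, D
  process A: level=0
    A->C: in-degree(C)=0, level(C)=1, enqueue
    A->E: in-degree(E)=0, level(E)=1, enqueue
  process D: level=0
    D->B: in-degree(B)=0, level(B)=1, enqueue
  process C: level=1
  process E: level=1
  process B: level=1
All levels: A:0, B:1, C:1, D:0, E:1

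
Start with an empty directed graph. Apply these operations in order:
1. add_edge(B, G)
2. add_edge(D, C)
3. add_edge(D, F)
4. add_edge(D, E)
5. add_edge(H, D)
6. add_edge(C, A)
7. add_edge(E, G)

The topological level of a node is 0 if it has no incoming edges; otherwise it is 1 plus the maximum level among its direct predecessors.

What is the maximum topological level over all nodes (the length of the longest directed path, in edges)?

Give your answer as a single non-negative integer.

Answer: 3

Derivation:
Op 1: add_edge(B, G). Edges now: 1
Op 2: add_edge(D, C). Edges now: 2
Op 3: add_edge(D, F). Edges now: 3
Op 4: add_edge(D, E). Edges now: 4
Op 5: add_edge(H, D). Edges now: 5
Op 6: add_edge(C, A). Edges now: 6
Op 7: add_edge(E, G). Edges now: 7
Compute levels (Kahn BFS):
  sources (in-degree 0): B, H
  process B: level=0
    B->G: in-degree(G)=1, level(G)>=1
  process H: level=0
    H->D: in-degree(D)=0, level(D)=1, enqueue
  process D: level=1
    D->C: in-degree(C)=0, level(C)=2, enqueue
    D->E: in-degree(E)=0, level(E)=2, enqueue
    D->F: in-degree(F)=0, level(F)=2, enqueue
  process C: level=2
    C->A: in-degree(A)=0, level(A)=3, enqueue
  process E: level=2
    E->G: in-degree(G)=0, level(G)=3, enqueue
  process F: level=2
  process A: level=3
  process G: level=3
All levels: A:3, B:0, C:2, D:1, E:2, F:2, G:3, H:0
max level = 3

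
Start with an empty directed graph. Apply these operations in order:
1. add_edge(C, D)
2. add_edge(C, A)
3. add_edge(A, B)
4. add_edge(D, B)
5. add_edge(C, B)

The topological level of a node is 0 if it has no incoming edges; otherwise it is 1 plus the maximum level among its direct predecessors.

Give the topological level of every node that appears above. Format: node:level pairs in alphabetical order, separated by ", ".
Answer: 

Op 1: add_edge(C, D). Edges now: 1
Op 2: add_edge(C, A). Edges now: 2
Op 3: add_edge(A, B). Edges now: 3
Op 4: add_edge(D, B). Edges now: 4
Op 5: add_edge(C, B). Edges now: 5
Compute levels (Kahn BFS):
  sources (in-degree 0): C
  process C: level=0
    C->A: in-degree(A)=0, level(A)=1, enqueue
    C->B: in-degree(B)=2, level(B)>=1
    C->D: in-degree(D)=0, level(D)=1, enqueue
  process A: level=1
    A->B: in-degree(B)=1, level(B)>=2
  process D: level=1
    D->B: in-degree(B)=0, level(B)=2, enqueue
  process B: level=2
All levels: A:1, B:2, C:0, D:1

Answer: A:1, B:2, C:0, D:1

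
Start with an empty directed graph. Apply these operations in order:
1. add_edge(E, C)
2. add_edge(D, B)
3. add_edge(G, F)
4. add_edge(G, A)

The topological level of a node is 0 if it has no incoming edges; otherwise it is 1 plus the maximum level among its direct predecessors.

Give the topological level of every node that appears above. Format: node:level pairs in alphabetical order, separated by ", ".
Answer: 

Answer: A:1, B:1, C:1, D:0, E:0, F:1, G:0

Derivation:
Op 1: add_edge(E, C). Edges now: 1
Op 2: add_edge(D, B). Edges now: 2
Op 3: add_edge(G, F). Edges now: 3
Op 4: add_edge(G, A). Edges now: 4
Compute levels (Kahn BFS):
  sources (in-degree 0): D, E, G
  process D: level=0
    D->B: in-degree(B)=0, level(B)=1, enqueue
  process E: level=0
    E->C: in-degree(C)=0, level(C)=1, enqueue
  process G: level=0
    G->A: in-degree(A)=0, level(A)=1, enqueue
    G->F: in-degree(F)=0, level(F)=1, enqueue
  process B: level=1
  process C: level=1
  process A: level=1
  process F: level=1
All levels: A:1, B:1, C:1, D:0, E:0, F:1, G:0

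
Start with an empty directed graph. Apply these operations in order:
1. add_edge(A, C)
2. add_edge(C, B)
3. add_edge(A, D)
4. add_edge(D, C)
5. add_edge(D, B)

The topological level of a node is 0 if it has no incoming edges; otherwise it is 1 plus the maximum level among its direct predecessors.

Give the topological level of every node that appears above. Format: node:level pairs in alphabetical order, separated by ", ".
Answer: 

Answer: A:0, B:3, C:2, D:1

Derivation:
Op 1: add_edge(A, C). Edges now: 1
Op 2: add_edge(C, B). Edges now: 2
Op 3: add_edge(A, D). Edges now: 3
Op 4: add_edge(D, C). Edges now: 4
Op 5: add_edge(D, B). Edges now: 5
Compute levels (Kahn BFS):
  sources (in-degree 0): A
  process A: level=0
    A->C: in-degree(C)=1, level(C)>=1
    A->D: in-degree(D)=0, level(D)=1, enqueue
  process D: level=1
    D->B: in-degree(B)=1, level(B)>=2
    D->C: in-degree(C)=0, level(C)=2, enqueue
  process C: level=2
    C->B: in-degree(B)=0, level(B)=3, enqueue
  process B: level=3
All levels: A:0, B:3, C:2, D:1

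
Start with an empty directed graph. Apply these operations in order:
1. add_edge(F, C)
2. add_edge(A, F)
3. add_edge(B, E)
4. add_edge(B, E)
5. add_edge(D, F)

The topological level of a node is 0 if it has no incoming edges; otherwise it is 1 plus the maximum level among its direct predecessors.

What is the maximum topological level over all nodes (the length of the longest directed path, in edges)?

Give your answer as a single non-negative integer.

Op 1: add_edge(F, C). Edges now: 1
Op 2: add_edge(A, F). Edges now: 2
Op 3: add_edge(B, E). Edges now: 3
Op 4: add_edge(B, E) (duplicate, no change). Edges now: 3
Op 5: add_edge(D, F). Edges now: 4
Compute levels (Kahn BFS):
  sources (in-degree 0): A, B, D
  process A: level=0
    A->F: in-degree(F)=1, level(F)>=1
  process B: level=0
    B->E: in-degree(E)=0, level(E)=1, enqueue
  process D: level=0
    D->F: in-degree(F)=0, level(F)=1, enqueue
  process E: level=1
  process F: level=1
    F->C: in-degree(C)=0, level(C)=2, enqueue
  process C: level=2
All levels: A:0, B:0, C:2, D:0, E:1, F:1
max level = 2

Answer: 2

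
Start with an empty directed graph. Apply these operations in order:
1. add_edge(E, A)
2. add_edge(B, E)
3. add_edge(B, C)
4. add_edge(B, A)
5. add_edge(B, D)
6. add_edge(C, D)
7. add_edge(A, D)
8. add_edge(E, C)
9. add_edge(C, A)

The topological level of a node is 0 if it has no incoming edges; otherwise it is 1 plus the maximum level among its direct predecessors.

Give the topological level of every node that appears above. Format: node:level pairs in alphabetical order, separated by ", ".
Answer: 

Answer: A:3, B:0, C:2, D:4, E:1

Derivation:
Op 1: add_edge(E, A). Edges now: 1
Op 2: add_edge(B, E). Edges now: 2
Op 3: add_edge(B, C). Edges now: 3
Op 4: add_edge(B, A). Edges now: 4
Op 5: add_edge(B, D). Edges now: 5
Op 6: add_edge(C, D). Edges now: 6
Op 7: add_edge(A, D). Edges now: 7
Op 8: add_edge(E, C). Edges now: 8
Op 9: add_edge(C, A). Edges now: 9
Compute levels (Kahn BFS):
  sources (in-degree 0): B
  process B: level=0
    B->A: in-degree(A)=2, level(A)>=1
    B->C: in-degree(C)=1, level(C)>=1
    B->D: in-degree(D)=2, level(D)>=1
    B->E: in-degree(E)=0, level(E)=1, enqueue
  process E: level=1
    E->A: in-degree(A)=1, level(A)>=2
    E->C: in-degree(C)=0, level(C)=2, enqueue
  process C: level=2
    C->A: in-degree(A)=0, level(A)=3, enqueue
    C->D: in-degree(D)=1, level(D)>=3
  process A: level=3
    A->D: in-degree(D)=0, level(D)=4, enqueue
  process D: level=4
All levels: A:3, B:0, C:2, D:4, E:1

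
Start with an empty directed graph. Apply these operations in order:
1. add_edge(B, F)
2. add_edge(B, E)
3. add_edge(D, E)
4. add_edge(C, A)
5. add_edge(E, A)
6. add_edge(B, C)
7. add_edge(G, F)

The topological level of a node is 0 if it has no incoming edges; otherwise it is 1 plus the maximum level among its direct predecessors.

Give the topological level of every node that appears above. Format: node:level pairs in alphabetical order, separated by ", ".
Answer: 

Op 1: add_edge(B, F). Edges now: 1
Op 2: add_edge(B, E). Edges now: 2
Op 3: add_edge(D, E). Edges now: 3
Op 4: add_edge(C, A). Edges now: 4
Op 5: add_edge(E, A). Edges now: 5
Op 6: add_edge(B, C). Edges now: 6
Op 7: add_edge(G, F). Edges now: 7
Compute levels (Kahn BFS):
  sources (in-degree 0): B, D, G
  process B: level=0
    B->C: in-degree(C)=0, level(C)=1, enqueue
    B->E: in-degree(E)=1, level(E)>=1
    B->F: in-degree(F)=1, level(F)>=1
  process D: level=0
    D->E: in-degree(E)=0, level(E)=1, enqueue
  process G: level=0
    G->F: in-degree(F)=0, level(F)=1, enqueue
  process C: level=1
    C->A: in-degree(A)=1, level(A)>=2
  process E: level=1
    E->A: in-degree(A)=0, level(A)=2, enqueue
  process F: level=1
  process A: level=2
All levels: A:2, B:0, C:1, D:0, E:1, F:1, G:0

Answer: A:2, B:0, C:1, D:0, E:1, F:1, G:0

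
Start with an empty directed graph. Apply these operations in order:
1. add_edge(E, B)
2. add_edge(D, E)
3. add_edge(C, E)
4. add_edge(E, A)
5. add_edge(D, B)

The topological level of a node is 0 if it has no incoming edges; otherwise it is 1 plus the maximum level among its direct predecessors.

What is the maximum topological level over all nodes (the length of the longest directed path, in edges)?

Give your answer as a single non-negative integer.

Op 1: add_edge(E, B). Edges now: 1
Op 2: add_edge(D, E). Edges now: 2
Op 3: add_edge(C, E). Edges now: 3
Op 4: add_edge(E, A). Edges now: 4
Op 5: add_edge(D, B). Edges now: 5
Compute levels (Kahn BFS):
  sources (in-degree 0): C, D
  process C: level=0
    C->E: in-degree(E)=1, level(E)>=1
  process D: level=0
    D->B: in-degree(B)=1, level(B)>=1
    D->E: in-degree(E)=0, level(E)=1, enqueue
  process E: level=1
    E->A: in-degree(A)=0, level(A)=2, enqueue
    E->B: in-degree(B)=0, level(B)=2, enqueue
  process A: level=2
  process B: level=2
All levels: A:2, B:2, C:0, D:0, E:1
max level = 2

Answer: 2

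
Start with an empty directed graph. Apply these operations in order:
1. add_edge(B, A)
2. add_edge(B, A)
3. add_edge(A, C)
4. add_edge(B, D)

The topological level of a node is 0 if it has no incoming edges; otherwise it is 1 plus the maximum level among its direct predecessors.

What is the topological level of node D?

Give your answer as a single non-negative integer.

Answer: 1

Derivation:
Op 1: add_edge(B, A). Edges now: 1
Op 2: add_edge(B, A) (duplicate, no change). Edges now: 1
Op 3: add_edge(A, C). Edges now: 2
Op 4: add_edge(B, D). Edges now: 3
Compute levels (Kahn BFS):
  sources (in-degree 0): B
  process B: level=0
    B->A: in-degree(A)=0, level(A)=1, enqueue
    B->D: in-degree(D)=0, level(D)=1, enqueue
  process A: level=1
    A->C: in-degree(C)=0, level(C)=2, enqueue
  process D: level=1
  process C: level=2
All levels: A:1, B:0, C:2, D:1
level(D) = 1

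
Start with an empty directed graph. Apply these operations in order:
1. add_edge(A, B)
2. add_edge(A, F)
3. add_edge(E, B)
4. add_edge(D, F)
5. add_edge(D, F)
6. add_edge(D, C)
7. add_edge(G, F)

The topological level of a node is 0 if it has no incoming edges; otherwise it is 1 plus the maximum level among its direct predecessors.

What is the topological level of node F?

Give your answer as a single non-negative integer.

Op 1: add_edge(A, B). Edges now: 1
Op 2: add_edge(A, F). Edges now: 2
Op 3: add_edge(E, B). Edges now: 3
Op 4: add_edge(D, F). Edges now: 4
Op 5: add_edge(D, F) (duplicate, no change). Edges now: 4
Op 6: add_edge(D, C). Edges now: 5
Op 7: add_edge(G, F). Edges now: 6
Compute levels (Kahn BFS):
  sources (in-degree 0): A, D, E, G
  process A: level=0
    A->B: in-degree(B)=1, level(B)>=1
    A->F: in-degree(F)=2, level(F)>=1
  process D: level=0
    D->C: in-degree(C)=0, level(C)=1, enqueue
    D->F: in-degree(F)=1, level(F)>=1
  process E: level=0
    E->B: in-degree(B)=0, level(B)=1, enqueue
  process G: level=0
    G->F: in-degree(F)=0, level(F)=1, enqueue
  process C: level=1
  process B: level=1
  process F: level=1
All levels: A:0, B:1, C:1, D:0, E:0, F:1, G:0
level(F) = 1

Answer: 1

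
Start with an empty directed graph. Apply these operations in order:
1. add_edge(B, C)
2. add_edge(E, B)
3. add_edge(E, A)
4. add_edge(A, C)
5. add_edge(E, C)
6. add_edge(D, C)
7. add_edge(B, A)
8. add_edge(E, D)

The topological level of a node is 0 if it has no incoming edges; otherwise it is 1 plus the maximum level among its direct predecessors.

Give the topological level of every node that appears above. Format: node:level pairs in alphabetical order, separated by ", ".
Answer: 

Op 1: add_edge(B, C). Edges now: 1
Op 2: add_edge(E, B). Edges now: 2
Op 3: add_edge(E, A). Edges now: 3
Op 4: add_edge(A, C). Edges now: 4
Op 5: add_edge(E, C). Edges now: 5
Op 6: add_edge(D, C). Edges now: 6
Op 7: add_edge(B, A). Edges now: 7
Op 8: add_edge(E, D). Edges now: 8
Compute levels (Kahn BFS):
  sources (in-degree 0): E
  process E: level=0
    E->A: in-degree(A)=1, level(A)>=1
    E->B: in-degree(B)=0, level(B)=1, enqueue
    E->C: in-degree(C)=3, level(C)>=1
    E->D: in-degree(D)=0, level(D)=1, enqueue
  process B: level=1
    B->A: in-degree(A)=0, level(A)=2, enqueue
    B->C: in-degree(C)=2, level(C)>=2
  process D: level=1
    D->C: in-degree(C)=1, level(C)>=2
  process A: level=2
    A->C: in-degree(C)=0, level(C)=3, enqueue
  process C: level=3
All levels: A:2, B:1, C:3, D:1, E:0

Answer: A:2, B:1, C:3, D:1, E:0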